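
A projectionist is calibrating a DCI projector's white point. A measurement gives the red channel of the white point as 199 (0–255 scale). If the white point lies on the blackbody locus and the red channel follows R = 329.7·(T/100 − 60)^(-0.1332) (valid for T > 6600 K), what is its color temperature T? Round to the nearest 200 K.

(t − 60)^(-0.1332) = 199/329.7 = 0.60358.
t − 60 = 0.60358^(1/-0.1332) = 0.60358^(-7.508) = 44.273, so t = 104.273.
T = 100·t = 10427 K → 10400 K to the nearest 200 K.

10400 K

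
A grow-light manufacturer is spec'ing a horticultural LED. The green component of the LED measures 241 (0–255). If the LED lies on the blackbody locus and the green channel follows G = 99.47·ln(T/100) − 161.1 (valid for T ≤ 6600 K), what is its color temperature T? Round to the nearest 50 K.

5700 K

ln t = (241 + 161.1) / 99.47 = 4.0424.
t = e^4.0424 = 56.964.
T = 100·t = 5696 K → 5700 K to the nearest 50 K.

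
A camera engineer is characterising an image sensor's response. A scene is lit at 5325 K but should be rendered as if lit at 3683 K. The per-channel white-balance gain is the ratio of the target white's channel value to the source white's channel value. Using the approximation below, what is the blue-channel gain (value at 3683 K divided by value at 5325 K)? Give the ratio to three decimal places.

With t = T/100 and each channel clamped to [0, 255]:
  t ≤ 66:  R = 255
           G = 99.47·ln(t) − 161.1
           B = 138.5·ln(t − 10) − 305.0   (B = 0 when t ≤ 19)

0.695

At 5325 K (t = 53.25):
  B = 138.5·ln(53.25 − 10) − 305.0 = 138.5·ln 43.25 − 305.0 = 138.5·3.7670 − 305.0 = 216.729.
At 3683 K (t = 36.83):
  B = 138.5·ln(36.83 − 10) − 305.0 = 138.5·ln 26.83 − 305.0 = 138.5·3.2895 − 305.0 = 150.599.
Gain = 150.599 / 216.729 = 0.6949 → 0.695.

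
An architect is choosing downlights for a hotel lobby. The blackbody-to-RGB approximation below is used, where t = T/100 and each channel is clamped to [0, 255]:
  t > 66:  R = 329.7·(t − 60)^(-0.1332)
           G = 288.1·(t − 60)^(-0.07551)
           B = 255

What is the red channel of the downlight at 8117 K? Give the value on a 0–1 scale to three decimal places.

t = 8117/100 = 81.17; the t > 66 branch applies.
R = 329.7·(81.17 − 60)^(-0.1332) = 329.7·21.17^(-0.1332) = 329.7·0.66591 = 219.550.
On a 0–1 scale: 219.550/255 = 0.8610 → 0.861.

0.861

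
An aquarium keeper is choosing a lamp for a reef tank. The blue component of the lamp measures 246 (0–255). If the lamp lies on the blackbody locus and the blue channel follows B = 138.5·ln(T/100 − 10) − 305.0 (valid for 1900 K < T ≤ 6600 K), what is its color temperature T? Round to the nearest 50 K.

6350 K

ln(t − 10) = (246 + 305.0) / 138.5 = 3.9783.
t − 10 = e^3.9783 = 53.428, so t = 63.428.
T = 100·t = 6343 K → 6350 K to the nearest 50 K.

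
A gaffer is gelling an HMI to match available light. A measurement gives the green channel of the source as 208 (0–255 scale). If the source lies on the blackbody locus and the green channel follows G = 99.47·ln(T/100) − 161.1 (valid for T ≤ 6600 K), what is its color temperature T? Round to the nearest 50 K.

4100 K

ln t = (208 + 161.1) / 99.47 = 3.7107.
t = e^3.7107 = 40.881.
T = 100·t = 4088 K → 4100 K to the nearest 50 K.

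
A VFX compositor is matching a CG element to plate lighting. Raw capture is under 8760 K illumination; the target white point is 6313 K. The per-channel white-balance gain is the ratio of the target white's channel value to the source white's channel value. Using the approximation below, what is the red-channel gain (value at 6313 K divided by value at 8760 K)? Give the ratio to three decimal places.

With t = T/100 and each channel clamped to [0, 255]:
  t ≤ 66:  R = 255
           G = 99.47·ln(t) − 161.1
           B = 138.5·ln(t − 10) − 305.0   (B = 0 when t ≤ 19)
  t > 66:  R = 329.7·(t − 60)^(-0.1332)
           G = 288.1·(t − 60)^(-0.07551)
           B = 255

1.203

At 8760 K (t = 87.6):
  R = 329.7·(87.6 − 60)^(-0.1332) = 329.7·27.6^(-0.1332) = 329.7·0.64279 = 211.929.
At 6313 K (t = 63.13):
  R = 255 by definition for t ≤ 66.
Gain = 255.000 / 211.929 = 1.2032 → 1.203.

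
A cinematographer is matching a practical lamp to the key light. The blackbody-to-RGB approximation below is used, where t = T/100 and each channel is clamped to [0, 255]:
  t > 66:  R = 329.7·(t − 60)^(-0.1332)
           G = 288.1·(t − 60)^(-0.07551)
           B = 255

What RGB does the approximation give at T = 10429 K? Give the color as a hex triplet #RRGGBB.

t = 10429/100 = 104.29; the t > 66 branch applies.
R = 329.7·(104.29 − 60)^(-0.1332) = 329.7·44.29^(-0.1332) = 329.7·0.60355 = 198.990.
G = 288.1·(104.29 − 60)^(-0.07551) = 288.1·44.29^(-0.07551) = 288.1·0.75108 = 216.387.
B = 255 by definition for t > 66.
Rounded: (199, 216, 255).
In hex: #C7D8FF.

#C7D8FF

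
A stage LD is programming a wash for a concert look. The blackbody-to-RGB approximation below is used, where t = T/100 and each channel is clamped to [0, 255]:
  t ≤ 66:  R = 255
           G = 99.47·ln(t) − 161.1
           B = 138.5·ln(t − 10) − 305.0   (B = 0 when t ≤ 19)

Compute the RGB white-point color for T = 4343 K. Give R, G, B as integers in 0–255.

R=255, G=214, B=181

t = 4343/100 = 43.43; the t ≤ 66 branch applies.
R = 255 by definition for t ≤ 66.
G = 99.47·ln 43.43 − 161.1 = 99.47·3.7712 − 161.1 = 214.016.
B = 138.5·ln(43.43 − 10) − 305.0 = 138.5·ln 33.43 − 305.0 = 138.5·3.5095 − 305.0 = 181.059.
Rounded: (255, 214, 181).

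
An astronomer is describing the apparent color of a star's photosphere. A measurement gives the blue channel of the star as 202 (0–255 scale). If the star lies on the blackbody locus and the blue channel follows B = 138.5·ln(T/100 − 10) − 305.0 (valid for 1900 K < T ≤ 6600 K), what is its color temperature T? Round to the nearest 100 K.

ln(t − 10) = (202 + 305.0) / 138.5 = 3.6606.
t − 10 = e^3.6606 = 38.887, so t = 48.887.
T = 100·t = 4889 K → 4900 K to the nearest 100 K.

4900 K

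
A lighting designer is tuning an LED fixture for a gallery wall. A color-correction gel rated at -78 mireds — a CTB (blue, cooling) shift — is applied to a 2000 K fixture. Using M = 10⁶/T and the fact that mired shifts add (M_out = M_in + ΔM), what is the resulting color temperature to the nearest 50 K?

2350 K

M_in = 10⁶/2000 = 500.00 mireds.
M_out = 500.00 + (-78) = 422.00 mireds.
T_out = 10⁶/422.00 = 2369.7 K → 2350 K.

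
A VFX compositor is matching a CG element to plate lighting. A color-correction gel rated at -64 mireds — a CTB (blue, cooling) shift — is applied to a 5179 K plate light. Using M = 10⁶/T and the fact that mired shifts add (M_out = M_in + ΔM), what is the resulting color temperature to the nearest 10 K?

M_in = 10⁶/5179 = 193.09 mireds.
M_out = 193.09 + (-64) = 129.09 mireds.
T_out = 10⁶/129.09 = 7746.7 K → 7750 K.

7750 K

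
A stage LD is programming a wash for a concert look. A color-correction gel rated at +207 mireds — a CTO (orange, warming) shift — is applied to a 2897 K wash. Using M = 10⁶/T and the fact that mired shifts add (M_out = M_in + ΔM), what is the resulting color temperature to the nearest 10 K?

1810 K

M_in = 10⁶/2897 = 345.18 mireds.
M_out = 345.18 + (+207) = 552.18 mireds.
T_out = 10⁶/552.18 = 1811.0 K → 1810 K.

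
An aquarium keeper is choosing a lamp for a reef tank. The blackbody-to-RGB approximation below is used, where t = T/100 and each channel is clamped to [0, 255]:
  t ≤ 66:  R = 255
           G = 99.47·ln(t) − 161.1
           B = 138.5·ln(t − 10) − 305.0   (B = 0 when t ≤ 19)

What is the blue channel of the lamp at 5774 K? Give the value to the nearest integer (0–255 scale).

230

t = 5774/100 = 57.74; the t ≤ 66 branch applies.
B = 138.5·ln(57.74 − 10) − 305.0 = 138.5·ln 47.74 − 305.0 = 138.5·3.8658 − 305.0 = 230.409.
Rounded: 230.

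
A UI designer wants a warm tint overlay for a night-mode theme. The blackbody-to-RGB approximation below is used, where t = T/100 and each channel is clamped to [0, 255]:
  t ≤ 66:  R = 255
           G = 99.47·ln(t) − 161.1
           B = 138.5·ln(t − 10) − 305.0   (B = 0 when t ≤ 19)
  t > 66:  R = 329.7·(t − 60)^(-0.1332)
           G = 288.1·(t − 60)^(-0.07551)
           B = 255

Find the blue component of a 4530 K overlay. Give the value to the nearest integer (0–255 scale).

189

t = 4530/100 = 45.3; the t ≤ 66 branch applies.
B = 138.5·ln(45.3 − 10) − 305.0 = 138.5·ln 35.3 − 305.0 = 138.5·3.5639 − 305.0 = 188.598.
Rounded: 189.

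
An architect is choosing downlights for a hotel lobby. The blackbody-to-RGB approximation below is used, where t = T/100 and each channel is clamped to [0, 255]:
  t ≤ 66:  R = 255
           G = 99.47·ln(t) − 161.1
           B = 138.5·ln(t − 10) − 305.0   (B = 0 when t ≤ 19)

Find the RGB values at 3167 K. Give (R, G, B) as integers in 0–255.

(255, 183, 121)

t = 3167/100 = 31.67; the t ≤ 66 branch applies.
R = 255 by definition for t ≤ 66.
G = 99.47·ln 31.67 − 161.1 = 99.47·3.4554 − 161.1 = 182.606.
B = 138.5·ln(31.67 − 10) − 305.0 = 138.5·ln 21.67 − 305.0 = 138.5·3.0759 − 305.0 = 121.016.
Rounded: (255, 183, 121).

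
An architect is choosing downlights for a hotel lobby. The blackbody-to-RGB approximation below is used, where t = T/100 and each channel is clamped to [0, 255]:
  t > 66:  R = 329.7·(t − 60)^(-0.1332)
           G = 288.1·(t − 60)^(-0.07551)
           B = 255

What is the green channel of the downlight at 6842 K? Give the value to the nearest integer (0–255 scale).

245

t = 6842/100 = 68.42; the t > 66 branch applies.
G = 288.1·(68.42 − 60)^(-0.07551) = 288.1·8.42^(-0.07551) = 288.1·0.85139 = 245.286.
Rounded: 245.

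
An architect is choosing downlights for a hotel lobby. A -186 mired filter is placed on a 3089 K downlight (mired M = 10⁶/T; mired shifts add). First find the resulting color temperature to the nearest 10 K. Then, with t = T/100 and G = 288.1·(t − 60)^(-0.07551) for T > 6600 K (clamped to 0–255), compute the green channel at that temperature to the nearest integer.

M_in = 10⁶/3089 = 323.73; M_out = 323.73 + (-186) = 137.73.
T_out = 10⁶/137.73 = 7260.6 K → 7260 K; t = 72.6.
G = 288.1·(72.6 − 60)^(-0.07551) = 288.1·12.6^(-0.07551) = 288.1·0.82587 = 237.933.
Rounded: 238.

238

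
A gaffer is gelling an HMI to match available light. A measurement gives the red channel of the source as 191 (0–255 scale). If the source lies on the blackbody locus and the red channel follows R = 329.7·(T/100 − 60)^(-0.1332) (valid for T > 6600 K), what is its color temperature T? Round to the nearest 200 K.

(t − 60)^(-0.1332) = 191/329.7 = 0.57931.
t − 60 = 0.57931^(1/-0.1332) = 0.57931^(-7.508) = 60.245, so t = 120.245.
T = 100·t = 12025 K → 12000 K to the nearest 200 K.

12000 K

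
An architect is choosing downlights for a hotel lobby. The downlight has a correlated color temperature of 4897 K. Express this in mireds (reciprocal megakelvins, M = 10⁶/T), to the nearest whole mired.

204 mireds

M = 10⁶ / 4897 = 204.207 → 204 mireds.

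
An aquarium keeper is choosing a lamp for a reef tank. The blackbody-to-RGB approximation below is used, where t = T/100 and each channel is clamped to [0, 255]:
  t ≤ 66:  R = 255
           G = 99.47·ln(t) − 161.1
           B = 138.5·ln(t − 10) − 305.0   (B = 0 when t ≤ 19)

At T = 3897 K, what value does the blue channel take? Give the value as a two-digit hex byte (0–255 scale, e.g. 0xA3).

0xA1

t = 3897/100 = 38.97; the t ≤ 66 branch applies.
B = 138.5·ln(38.97 − 10) − 305.0 = 138.5·ln 28.97 − 305.0 = 138.5·3.3663 − 305.0 = 161.227.
Rounded: 161; in hex, 0xA1.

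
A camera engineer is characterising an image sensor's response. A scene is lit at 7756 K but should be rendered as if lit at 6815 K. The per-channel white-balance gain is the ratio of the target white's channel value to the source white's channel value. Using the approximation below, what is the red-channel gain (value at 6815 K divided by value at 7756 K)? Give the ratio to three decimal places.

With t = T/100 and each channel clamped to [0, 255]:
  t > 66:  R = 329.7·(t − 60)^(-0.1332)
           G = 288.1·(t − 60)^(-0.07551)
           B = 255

1.108

At 7756 K (t = 77.56):
  R = 329.7·(77.56 − 60)^(-0.1332) = 329.7·17.56^(-0.1332) = 329.7·0.68270 = 225.086.
At 6815 K (t = 68.15):
  R = 329.7·(68.15 − 60)^(-0.1332) = 329.7·8.15^(-0.1332) = 329.7·0.75620 = 249.317.
Gain = 249.317 / 225.086 = 1.1077 → 1.108.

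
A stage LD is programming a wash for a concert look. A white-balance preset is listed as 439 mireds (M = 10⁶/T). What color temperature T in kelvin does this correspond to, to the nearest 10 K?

2280 K

T = 10⁶ / 439 = 2277.90 K → 2280 K.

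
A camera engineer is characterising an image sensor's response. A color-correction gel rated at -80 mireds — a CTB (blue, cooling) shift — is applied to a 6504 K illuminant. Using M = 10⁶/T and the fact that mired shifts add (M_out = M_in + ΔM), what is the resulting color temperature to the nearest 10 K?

M_in = 10⁶/6504 = 153.75 mireds.
M_out = 153.75 + (-80) = 73.75 mireds.
T_out = 10⁶/73.75 = 13559.0 K → 13560 K.

13560 K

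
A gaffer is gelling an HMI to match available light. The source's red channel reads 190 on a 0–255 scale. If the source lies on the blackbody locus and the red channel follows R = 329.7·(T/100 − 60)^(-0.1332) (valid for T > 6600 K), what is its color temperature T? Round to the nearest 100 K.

(t − 60)^(-0.1332) = 190/329.7 = 0.57628.
t − 60 = 0.57628^(1/-0.1332) = 0.57628^(-7.508) = 62.667, so t = 122.667.
T = 100·t = 12267 K → 12300 K to the nearest 100 K.

12300 K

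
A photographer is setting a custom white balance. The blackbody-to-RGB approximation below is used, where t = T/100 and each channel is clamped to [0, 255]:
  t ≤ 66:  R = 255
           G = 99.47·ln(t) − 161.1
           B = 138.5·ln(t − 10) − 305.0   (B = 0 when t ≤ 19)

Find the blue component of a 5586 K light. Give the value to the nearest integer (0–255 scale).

t = 5586/100 = 55.86; the t ≤ 66 branch applies.
B = 138.5·ln(55.86 − 10) − 305.0 = 138.5·ln 45.86 − 305.0 = 138.5·3.8256 − 305.0 = 224.845.
Rounded: 225.

225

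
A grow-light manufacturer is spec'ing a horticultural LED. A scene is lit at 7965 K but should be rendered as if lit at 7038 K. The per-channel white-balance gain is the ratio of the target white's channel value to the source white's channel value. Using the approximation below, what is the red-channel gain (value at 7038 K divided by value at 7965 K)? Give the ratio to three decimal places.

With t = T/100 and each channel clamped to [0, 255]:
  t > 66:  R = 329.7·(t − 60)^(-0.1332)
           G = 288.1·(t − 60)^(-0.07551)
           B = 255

1.089

At 7965 K (t = 79.65):
  R = 329.7·(79.65 − 60)^(-0.1332) = 329.7·19.65^(-0.1332) = 329.7·0.67255 = 221.739.
At 7038 K (t = 70.38):
  R = 329.7·(70.38 − 60)^(-0.1332) = 329.7·10.38^(-0.1332) = 329.7·0.73222 = 241.413.
Gain = 241.413 / 221.739 = 1.0887 → 1.089.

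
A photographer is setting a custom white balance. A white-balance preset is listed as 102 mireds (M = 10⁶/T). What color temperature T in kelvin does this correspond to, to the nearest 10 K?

T = 10⁶ / 102 = 9803.92 K → 9800 K.

9800 K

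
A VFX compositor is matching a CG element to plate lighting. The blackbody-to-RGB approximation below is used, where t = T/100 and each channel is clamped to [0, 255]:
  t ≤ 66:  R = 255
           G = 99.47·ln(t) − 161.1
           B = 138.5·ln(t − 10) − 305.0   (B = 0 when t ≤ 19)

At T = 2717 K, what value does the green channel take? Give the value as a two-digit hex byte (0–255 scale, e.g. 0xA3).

t = 2717/100 = 27.17; the t ≤ 66 branch applies.
G = 99.47·ln 27.17 − 161.1 = 99.47·3.3021 − 161.1 = 167.361.
Rounded: 167; in hex, 0xA7.

0xA7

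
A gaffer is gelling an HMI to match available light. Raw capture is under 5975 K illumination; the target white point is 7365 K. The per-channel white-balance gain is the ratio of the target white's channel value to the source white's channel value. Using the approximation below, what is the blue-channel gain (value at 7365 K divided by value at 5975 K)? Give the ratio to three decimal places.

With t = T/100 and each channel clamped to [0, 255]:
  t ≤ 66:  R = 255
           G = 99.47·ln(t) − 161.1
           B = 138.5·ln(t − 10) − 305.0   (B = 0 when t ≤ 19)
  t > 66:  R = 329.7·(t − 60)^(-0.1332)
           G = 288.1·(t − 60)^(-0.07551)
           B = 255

At 5975 K (t = 59.75):
  B = 138.5·ln(59.75 − 10) − 305.0 = 138.5·ln 49.75 − 305.0 = 138.5·3.9070 − 305.0 = 236.121.
At 7365 K (t = 73.65):
  B = 255 by definition for t > 66.
Gain = 255.000 / 236.121 = 1.0800 → 1.080.

1.080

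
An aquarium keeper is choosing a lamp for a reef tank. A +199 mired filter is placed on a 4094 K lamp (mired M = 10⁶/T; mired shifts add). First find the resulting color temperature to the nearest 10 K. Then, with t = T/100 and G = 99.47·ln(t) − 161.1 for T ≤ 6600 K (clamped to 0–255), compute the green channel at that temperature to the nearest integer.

M_in = 10⁶/4094 = 244.26; M_out = 244.26 + (+199) = 443.26.
T_out = 10⁶/443.26 = 2256.0 K → 2260 K; t = 22.6.
G = 99.47·ln 22.6 − 161.1 = 99.47·3.1179 − 161.1 = 149.042.
Rounded: 149.

149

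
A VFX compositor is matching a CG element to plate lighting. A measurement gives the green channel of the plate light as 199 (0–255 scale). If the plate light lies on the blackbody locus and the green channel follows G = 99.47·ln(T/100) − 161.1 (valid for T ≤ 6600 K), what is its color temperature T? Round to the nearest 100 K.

3700 K

ln t = (199 + 161.1) / 99.47 = 3.6202.
t = e^3.6202 = 37.345.
T = 100·t = 3734 K → 3700 K to the nearest 100 K.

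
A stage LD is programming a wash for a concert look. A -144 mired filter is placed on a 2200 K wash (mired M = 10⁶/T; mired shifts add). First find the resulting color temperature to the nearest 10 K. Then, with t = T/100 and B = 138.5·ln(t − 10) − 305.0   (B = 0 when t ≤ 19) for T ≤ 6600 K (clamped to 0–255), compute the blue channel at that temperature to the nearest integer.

124

M_in = 10⁶/2200 = 454.55; M_out = 454.55 + (-144) = 310.55.
T_out = 10⁶/310.55 = 3220.1 K → 3220 K; t = 32.2.
B = 138.5·ln(32.2 − 10) − 305.0 = 138.5·ln 22.2 − 305.0 = 138.5·3.1001 − 305.0 = 124.363.
Rounded: 124.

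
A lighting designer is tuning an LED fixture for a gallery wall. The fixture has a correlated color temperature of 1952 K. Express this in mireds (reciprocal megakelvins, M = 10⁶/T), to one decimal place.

M = 10⁶ / 1952 = 512.295 → 512.3 mireds.

512.3 mireds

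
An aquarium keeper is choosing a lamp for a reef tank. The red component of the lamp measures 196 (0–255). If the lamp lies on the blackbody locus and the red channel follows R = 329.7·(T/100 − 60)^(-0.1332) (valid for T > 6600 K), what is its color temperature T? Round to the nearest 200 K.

11000 K

(t − 60)^(-0.1332) = 196/329.7 = 0.59448.
t − 60 = 0.59448^(1/-0.1332) = 0.59448^(-7.508) = 49.621, so t = 109.621.
T = 100·t = 10962 K → 11000 K to the nearest 200 K.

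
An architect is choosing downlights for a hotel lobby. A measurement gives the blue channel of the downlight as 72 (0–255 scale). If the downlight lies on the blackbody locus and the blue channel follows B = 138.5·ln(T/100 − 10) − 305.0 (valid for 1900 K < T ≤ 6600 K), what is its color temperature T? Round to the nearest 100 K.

ln(t − 10) = (72 + 305.0) / 138.5 = 2.7220.
t − 10 = e^2.7220 = 15.211, so t = 25.211.
T = 100·t = 2521 K → 2500 K to the nearest 100 K.

2500 K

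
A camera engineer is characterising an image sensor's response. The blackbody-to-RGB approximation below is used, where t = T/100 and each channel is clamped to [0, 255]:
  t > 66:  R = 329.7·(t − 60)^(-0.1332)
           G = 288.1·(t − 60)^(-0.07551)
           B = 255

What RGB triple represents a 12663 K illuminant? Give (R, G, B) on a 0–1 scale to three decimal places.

(0.739, 0.823, 1.000)

t = 12663/100 = 126.63; the t > 66 branch applies.
R = 329.7·(126.63 − 60)^(-0.1332) = 329.7·66.63^(-0.1332) = 329.7·0.57159 = 188.454.
G = 288.1·(126.63 − 60)^(-0.07551) = 288.1·66.63^(-0.07551) = 288.1·0.72827 = 209.816.
B = 255 by definition for t > 66.
Dividing each by 255: (0.7390, 0.8228, 1.0000) → (0.739, 0.823, 1.000).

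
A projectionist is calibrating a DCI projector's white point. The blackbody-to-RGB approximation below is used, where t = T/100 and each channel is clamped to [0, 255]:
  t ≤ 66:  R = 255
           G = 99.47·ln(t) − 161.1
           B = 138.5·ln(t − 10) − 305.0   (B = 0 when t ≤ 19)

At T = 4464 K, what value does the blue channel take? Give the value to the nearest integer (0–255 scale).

t = 4464/100 = 44.64; the t ≤ 66 branch applies.
B = 138.5·ln(44.64 − 10) − 305.0 = 138.5·ln 34.64 − 305.0 = 138.5·3.5450 − 305.0 = 185.984.
Rounded: 186.

186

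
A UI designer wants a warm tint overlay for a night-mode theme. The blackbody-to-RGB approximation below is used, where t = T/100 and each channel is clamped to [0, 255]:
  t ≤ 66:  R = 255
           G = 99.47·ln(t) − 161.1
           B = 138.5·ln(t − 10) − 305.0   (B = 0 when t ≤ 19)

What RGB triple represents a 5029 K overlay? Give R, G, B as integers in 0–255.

R=255, G=229, B=207

t = 5029/100 = 50.29; the t ≤ 66 branch applies.
R = 255 by definition for t ≤ 66.
G = 99.47·ln 50.29 − 161.1 = 99.47·3.9178 − 161.1 = 228.604.
B = 138.5·ln(50.29 − 10) − 305.0 = 138.5·ln 40.29 − 305.0 = 138.5·3.6961 − 305.0 = 206.910.
Rounded: (255, 229, 207).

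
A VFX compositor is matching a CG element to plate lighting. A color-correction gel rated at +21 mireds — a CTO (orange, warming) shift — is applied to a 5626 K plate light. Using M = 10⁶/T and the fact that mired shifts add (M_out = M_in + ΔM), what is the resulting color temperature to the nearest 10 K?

M_in = 10⁶/5626 = 177.75 mireds.
M_out = 177.75 + (+21) = 198.75 mireds.
T_out = 10⁶/198.75 = 5031.5 K → 5030 K.

5030 K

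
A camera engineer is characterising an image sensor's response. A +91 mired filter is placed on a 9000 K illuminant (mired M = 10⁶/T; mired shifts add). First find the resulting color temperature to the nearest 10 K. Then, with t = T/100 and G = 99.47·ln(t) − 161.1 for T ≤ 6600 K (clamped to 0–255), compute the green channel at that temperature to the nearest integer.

227

M_in = 10⁶/9000 = 111.11; M_out = 111.11 + (+91) = 202.11.
T_out = 10⁶/202.11 = 4947.8 K → 4950 K; t = 49.5.
G = 99.47·ln 49.5 − 161.1 = 99.47·3.9020 − 161.1 = 227.029.
Rounded: 227.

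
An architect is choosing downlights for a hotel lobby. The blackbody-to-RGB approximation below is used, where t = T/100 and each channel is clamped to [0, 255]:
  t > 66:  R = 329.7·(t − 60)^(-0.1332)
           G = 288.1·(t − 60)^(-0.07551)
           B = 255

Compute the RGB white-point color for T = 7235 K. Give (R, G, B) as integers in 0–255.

t = 7235/100 = 72.35; the t > 66 branch applies.
R = 329.7·(72.35 − 60)^(-0.1332) = 329.7·12.35^(-0.1332) = 329.7·0.71547 = 235.890.
G = 288.1·(72.35 − 60)^(-0.07551) = 288.1·12.35^(-0.07551) = 288.1·0.82712 = 238.293.
B = 255 by definition for t > 66.
Rounded: (236, 238, 255).

(236, 238, 255)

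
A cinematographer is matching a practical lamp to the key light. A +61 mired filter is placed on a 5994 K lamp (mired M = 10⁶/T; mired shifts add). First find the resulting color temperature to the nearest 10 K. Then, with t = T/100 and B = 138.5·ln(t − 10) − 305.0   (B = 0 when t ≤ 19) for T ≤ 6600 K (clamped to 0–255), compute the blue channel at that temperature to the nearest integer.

M_in = 10⁶/5994 = 166.83; M_out = 166.83 + (+61) = 227.83.
T_out = 10⁶/227.83 = 4389.2 K → 4390 K; t = 43.9.
B = 138.5·ln(43.9 − 10) − 305.0 = 138.5·ln 33.9 − 305.0 = 138.5·3.5234 − 305.0 = 182.993.
Rounded: 183.

183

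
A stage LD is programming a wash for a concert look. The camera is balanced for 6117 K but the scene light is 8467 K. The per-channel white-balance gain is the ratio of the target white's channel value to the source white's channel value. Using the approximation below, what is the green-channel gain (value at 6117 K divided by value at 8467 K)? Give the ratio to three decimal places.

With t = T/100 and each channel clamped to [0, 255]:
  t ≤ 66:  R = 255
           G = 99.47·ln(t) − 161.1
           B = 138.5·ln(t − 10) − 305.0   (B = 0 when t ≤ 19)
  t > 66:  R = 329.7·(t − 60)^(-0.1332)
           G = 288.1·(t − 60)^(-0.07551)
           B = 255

At 8467 K (t = 84.67):
  G = 288.1·(84.67 − 60)^(-0.07551) = 288.1·24.67^(-0.07551) = 288.1·0.78501 = 226.162.
At 6117 K (t = 61.17):
  G = 99.47·ln 61.17 − 161.1 = 99.47·4.1137 − 161.1 = 248.085.
Gain = 248.085 / 226.162 = 1.0969 → 1.097.

1.097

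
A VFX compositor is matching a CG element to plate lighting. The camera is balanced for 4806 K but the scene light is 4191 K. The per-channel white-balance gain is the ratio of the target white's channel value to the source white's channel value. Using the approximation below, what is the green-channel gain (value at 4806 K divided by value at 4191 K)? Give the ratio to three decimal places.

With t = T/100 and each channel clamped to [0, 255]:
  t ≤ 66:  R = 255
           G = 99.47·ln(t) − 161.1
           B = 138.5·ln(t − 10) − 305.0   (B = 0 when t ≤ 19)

At 4191 K (t = 41.91):
  G = 99.47·ln 41.91 − 161.1 = 99.47·3.7355 − 161.1 = 210.473.
At 4806 K (t = 48.06):
  G = 99.47·ln 48.06 − 161.1 = 99.47·3.8725 − 161.1 = 224.093.
Gain = 224.093 / 210.473 = 1.0647 → 1.065.

1.065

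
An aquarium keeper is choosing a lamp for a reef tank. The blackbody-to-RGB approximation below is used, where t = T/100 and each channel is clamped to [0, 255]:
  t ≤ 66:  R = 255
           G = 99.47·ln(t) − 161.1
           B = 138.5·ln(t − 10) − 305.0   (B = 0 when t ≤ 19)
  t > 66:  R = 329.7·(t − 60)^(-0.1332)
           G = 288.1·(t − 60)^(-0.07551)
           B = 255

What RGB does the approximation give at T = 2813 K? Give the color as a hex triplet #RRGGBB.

#FFAB60

t = 2813/100 = 28.13; the t ≤ 66 branch applies.
R = 255 by definition for t ≤ 66.
G = 99.47·ln 28.13 − 161.1 = 99.47·3.3368 − 161.1 = 170.815.
B = 138.5·ln(28.13 − 10) − 305.0 = 138.5·ln 18.13 − 305.0 = 138.5·2.8976 − 305.0 = 96.313.
Rounded: (255, 171, 96).
In hex: #FFAB60.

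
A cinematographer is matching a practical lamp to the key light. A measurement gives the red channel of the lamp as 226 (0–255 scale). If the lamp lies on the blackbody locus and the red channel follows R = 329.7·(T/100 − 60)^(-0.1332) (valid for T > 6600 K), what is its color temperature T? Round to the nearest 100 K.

7700 K

(t − 60)^(-0.1332) = 226/329.7 = 0.68547.
t − 60 = 0.68547^(1/-0.1332) = 0.68547^(-7.508) = 17.034, so t = 77.034.
T = 100·t = 7703 K → 7700 K to the nearest 100 K.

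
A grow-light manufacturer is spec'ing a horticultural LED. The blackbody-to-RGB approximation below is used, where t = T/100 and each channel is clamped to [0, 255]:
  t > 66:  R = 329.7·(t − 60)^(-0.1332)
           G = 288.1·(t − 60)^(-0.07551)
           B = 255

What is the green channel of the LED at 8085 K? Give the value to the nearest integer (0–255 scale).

229

t = 8085/100 = 80.85; the t > 66 branch applies.
G = 288.1·(80.85 − 60)^(-0.07551) = 288.1·20.85^(-0.07551) = 288.1·0.79505 = 229.054.
Rounded: 229.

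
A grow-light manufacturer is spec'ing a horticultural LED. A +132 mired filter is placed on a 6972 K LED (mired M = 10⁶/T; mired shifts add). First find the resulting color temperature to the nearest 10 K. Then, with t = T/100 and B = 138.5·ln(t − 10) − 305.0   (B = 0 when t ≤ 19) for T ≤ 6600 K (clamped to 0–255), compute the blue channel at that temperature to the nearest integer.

148

M_in = 10⁶/6972 = 143.43; M_out = 143.43 + (+132) = 275.43.
T_out = 10⁶/275.43 = 3630.7 K → 3630 K; t = 36.3.
B = 138.5·ln(36.3 − 10) − 305.0 = 138.5·ln 26.3 − 305.0 = 138.5·3.2696 − 305.0 = 147.835.
Rounded: 148.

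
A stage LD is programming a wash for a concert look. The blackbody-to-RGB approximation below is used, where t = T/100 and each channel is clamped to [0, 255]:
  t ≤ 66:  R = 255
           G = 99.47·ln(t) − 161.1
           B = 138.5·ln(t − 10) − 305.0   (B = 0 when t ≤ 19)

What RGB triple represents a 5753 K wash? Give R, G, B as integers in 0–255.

R=255, G=242, B=230

t = 5753/100 = 57.53; the t ≤ 66 branch applies.
R = 255 by definition for t ≤ 66.
G = 99.47·ln 57.53 − 161.1 = 99.47·4.0523 − 161.1 = 241.983.
B = 138.5·ln(57.53 − 10) − 305.0 = 138.5·ln 47.53 − 305.0 = 138.5·3.8614 − 305.0 = 229.799.
Rounded: (255, 242, 230).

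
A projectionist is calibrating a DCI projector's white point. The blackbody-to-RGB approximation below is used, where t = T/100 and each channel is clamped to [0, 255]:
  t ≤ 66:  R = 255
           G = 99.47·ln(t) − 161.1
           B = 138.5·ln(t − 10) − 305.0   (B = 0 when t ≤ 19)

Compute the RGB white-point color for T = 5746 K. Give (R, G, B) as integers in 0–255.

(255, 242, 230)

t = 5746/100 = 57.46; the t ≤ 66 branch applies.
R = 255 by definition for t ≤ 66.
G = 99.47·ln 57.46 − 161.1 = 99.47·4.0511 − 161.1 = 241.862.
B = 138.5·ln(57.46 − 10) − 305.0 = 138.5·ln 47.46 − 305.0 = 138.5·3.8599 − 305.0 = 229.594.
Rounded: (255, 242, 230).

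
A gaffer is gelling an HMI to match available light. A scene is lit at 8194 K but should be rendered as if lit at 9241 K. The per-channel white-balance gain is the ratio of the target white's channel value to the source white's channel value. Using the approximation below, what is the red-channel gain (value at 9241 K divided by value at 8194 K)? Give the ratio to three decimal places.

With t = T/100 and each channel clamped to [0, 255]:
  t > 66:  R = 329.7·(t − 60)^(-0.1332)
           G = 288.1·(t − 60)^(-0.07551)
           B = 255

0.949

At 8194 K (t = 81.94):
  R = 329.7·(81.94 − 60)^(-0.1332) = 329.7·21.94^(-0.1332) = 329.7·0.66275 = 218.507.
At 9241 K (t = 92.41):
  R = 329.7·(92.41 − 60)^(-0.1332) = 329.7·32.41^(-0.1332) = 329.7·0.62918 = 207.442.
Gain = 207.442 / 218.507 = 0.9494 → 0.949.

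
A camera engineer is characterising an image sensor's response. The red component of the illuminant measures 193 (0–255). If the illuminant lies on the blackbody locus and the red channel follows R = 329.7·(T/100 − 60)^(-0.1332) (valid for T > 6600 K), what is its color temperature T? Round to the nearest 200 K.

(t − 60)^(-0.1332) = 193/329.7 = 0.58538.
t − 60 = 0.58538^(1/-0.1332) = 0.58538^(-7.508) = 55.713, so t = 115.713.
T = 100·t = 11571 K → 11600 K to the nearest 200 K.

11600 K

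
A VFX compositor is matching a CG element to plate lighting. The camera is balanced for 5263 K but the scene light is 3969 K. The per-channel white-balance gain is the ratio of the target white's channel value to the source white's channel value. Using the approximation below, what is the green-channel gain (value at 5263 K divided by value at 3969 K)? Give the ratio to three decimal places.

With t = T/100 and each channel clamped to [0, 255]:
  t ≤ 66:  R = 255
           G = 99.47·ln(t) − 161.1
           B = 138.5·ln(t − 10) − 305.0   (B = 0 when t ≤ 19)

1.137

At 3969 K (t = 39.69):
  G = 99.47·ln 39.69 − 161.1 = 99.47·3.6811 − 161.1 = 205.059.
At 5263 K (t = 52.63):
  G = 99.47·ln 52.63 − 161.1 = 99.47·3.9633 − 161.1 = 233.128.
Gain = 233.128 / 205.059 = 1.1369 → 1.137.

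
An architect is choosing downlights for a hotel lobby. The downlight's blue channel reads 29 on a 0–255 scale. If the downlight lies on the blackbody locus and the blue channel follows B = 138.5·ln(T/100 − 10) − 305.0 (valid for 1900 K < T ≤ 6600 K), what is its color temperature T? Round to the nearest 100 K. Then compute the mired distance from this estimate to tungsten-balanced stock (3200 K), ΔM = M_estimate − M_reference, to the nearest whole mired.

ln(t − 10) = (29 + 305.0) / 138.5 = 2.4116.
t − 10 = e^2.4116 = 11.151, so t = 21.151.
T = 100·t = 2115 K → 2100 K to the nearest 100 K.
M_estimate = 10⁶/2100 = 476.19; M_reference = 10⁶/3200 = 312.50.
ΔM = 476.19 − 312.50 = 163.69 → +164 mireds.

+164 mireds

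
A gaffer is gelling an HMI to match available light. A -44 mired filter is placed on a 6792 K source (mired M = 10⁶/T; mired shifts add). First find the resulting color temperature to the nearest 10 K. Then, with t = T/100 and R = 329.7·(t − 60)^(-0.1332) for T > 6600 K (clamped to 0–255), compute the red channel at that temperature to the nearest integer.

204

M_in = 10⁶/6792 = 147.23; M_out = 147.23 + (-44) = 103.23.
T_out = 10⁶/103.23 = 9686.9 K → 9690 K; t = 96.9.
R = 329.7·(96.9 − 60)^(-0.1332) = 329.7·36.9^(-0.1332) = 329.7·0.61840 = 203.888.
Rounded: 204.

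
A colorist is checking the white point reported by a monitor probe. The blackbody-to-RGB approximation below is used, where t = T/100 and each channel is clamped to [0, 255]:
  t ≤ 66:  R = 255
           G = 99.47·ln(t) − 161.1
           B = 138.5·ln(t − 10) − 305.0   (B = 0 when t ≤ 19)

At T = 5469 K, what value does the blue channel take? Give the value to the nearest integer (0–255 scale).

t = 5469/100 = 54.69; the t ≤ 66 branch applies.
B = 138.5·ln(54.69 − 10) − 305.0 = 138.5·ln 44.69 − 305.0 = 138.5·3.7997 − 305.0 = 221.265.
Rounded: 221.

221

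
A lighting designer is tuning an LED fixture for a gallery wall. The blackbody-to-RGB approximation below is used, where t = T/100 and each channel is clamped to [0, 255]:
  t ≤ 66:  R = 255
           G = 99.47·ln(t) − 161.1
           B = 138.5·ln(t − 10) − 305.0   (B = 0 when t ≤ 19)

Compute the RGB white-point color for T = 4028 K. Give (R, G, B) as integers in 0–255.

(255, 207, 167)

t = 4028/100 = 40.28; the t ≤ 66 branch applies.
R = 255 by definition for t ≤ 66.
G = 99.47·ln 40.28 − 161.1 = 99.47·3.6959 − 161.1 = 206.527.
B = 138.5·ln(40.28 − 10) − 305.0 = 138.5·ln 30.28 − 305.0 = 138.5·3.4105 − 305.0 = 167.353.
Rounded: (255, 207, 167).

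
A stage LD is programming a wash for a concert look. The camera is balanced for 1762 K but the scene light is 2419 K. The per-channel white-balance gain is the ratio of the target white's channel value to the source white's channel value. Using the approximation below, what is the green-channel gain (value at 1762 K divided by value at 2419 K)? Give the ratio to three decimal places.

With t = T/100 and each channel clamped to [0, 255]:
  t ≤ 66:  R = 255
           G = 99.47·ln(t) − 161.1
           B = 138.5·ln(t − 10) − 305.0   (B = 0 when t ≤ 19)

0.798

At 2419 K (t = 24.19):
  G = 99.47·ln 24.19 − 161.1 = 99.47·3.1859 − 161.1 = 155.805.
At 1762 K (t = 17.62):
  G = 99.47·ln 17.62 − 161.1 = 99.47·2.8690 − 161.1 = 124.283.
Gain = 124.283 / 155.805 = 0.7977 → 0.798.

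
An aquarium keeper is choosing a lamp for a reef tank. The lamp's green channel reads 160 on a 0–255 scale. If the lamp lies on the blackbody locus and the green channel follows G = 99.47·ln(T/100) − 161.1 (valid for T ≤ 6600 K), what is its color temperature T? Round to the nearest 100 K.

ln t = (160 + 161.1) / 99.47 = 3.2281.
t = e^3.2281 = 25.232.
T = 100·t = 2523 K → 2500 K to the nearest 100 K.

2500 K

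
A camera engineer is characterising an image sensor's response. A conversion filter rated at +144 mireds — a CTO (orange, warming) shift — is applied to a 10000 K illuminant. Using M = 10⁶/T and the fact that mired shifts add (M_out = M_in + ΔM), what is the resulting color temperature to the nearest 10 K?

4100 K

M_in = 10⁶/10000 = 100.00 mireds.
M_out = 100.00 + (+144) = 244.00 mireds.
T_out = 10⁶/244.00 = 4098.4 K → 4100 K.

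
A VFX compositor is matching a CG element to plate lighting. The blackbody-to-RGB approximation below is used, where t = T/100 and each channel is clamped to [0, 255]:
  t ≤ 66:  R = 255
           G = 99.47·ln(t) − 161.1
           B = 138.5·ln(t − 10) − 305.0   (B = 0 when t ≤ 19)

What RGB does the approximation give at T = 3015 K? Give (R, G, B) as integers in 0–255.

(255, 178, 111)

t = 3015/100 = 30.15; the t ≤ 66 branch applies.
R = 255 by definition for t ≤ 66.
G = 99.47·ln 30.15 − 161.1 = 99.47·3.4062 − 161.1 = 177.713.
B = 138.5·ln(30.15 − 10) − 305.0 = 138.5·ln 20.15 − 305.0 = 138.5·3.0032 − 305.0 = 110.944.
Rounded: (255, 178, 111).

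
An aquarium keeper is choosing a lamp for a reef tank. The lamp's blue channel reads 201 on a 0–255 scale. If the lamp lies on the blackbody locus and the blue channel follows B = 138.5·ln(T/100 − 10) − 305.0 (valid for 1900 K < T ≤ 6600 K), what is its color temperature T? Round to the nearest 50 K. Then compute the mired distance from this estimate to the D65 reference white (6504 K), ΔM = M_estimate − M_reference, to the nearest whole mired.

ln(t − 10) = (201 + 305.0) / 138.5 = 3.6534.
t − 10 = e^3.6534 = 38.607, so t = 48.607.
T = 100·t = 4861 K → 4850 K to the nearest 50 K.
M_estimate = 10⁶/4850 = 206.19; M_reference = 10⁶/6504 = 153.75.
ΔM = 206.19 − 153.75 = 52.43 → +52 mireds.

+52 mireds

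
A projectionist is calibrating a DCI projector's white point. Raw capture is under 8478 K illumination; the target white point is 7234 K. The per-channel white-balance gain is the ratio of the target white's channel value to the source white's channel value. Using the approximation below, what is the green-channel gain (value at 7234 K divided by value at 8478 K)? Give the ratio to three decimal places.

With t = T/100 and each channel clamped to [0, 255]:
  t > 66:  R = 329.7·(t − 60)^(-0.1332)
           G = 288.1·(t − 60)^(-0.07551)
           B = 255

At 8478 K (t = 84.78):
  G = 288.1·(84.78 − 60)^(-0.07551) = 288.1·24.78^(-0.07551) = 288.1·0.78475 = 226.087.
At 7234 K (t = 72.34):
  G = 288.1·(72.34 − 60)^(-0.07551) = 288.1·12.34^(-0.07551) = 288.1·0.82717 = 238.308.
Gain = 238.308 / 226.087 = 1.0541 → 1.054.

1.054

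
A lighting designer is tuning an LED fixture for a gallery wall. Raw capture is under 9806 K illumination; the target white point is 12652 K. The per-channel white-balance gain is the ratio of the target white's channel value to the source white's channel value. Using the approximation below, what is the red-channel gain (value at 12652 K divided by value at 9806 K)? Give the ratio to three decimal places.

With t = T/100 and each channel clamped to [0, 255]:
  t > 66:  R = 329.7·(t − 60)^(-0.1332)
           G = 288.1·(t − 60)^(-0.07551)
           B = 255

At 9806 K (t = 98.06):
  R = 329.7·(98.06 − 60)^(-0.1332) = 329.7·38.06^(-0.1332) = 329.7·0.61586 = 203.049.
At 12652 K (t = 126.52):
  R = 329.7·(126.52 − 60)^(-0.1332) = 329.7·66.52^(-0.1332) = 329.7·0.57172 = 188.496.
Gain = 188.496 / 203.049 = 0.9283 → 0.928.

0.928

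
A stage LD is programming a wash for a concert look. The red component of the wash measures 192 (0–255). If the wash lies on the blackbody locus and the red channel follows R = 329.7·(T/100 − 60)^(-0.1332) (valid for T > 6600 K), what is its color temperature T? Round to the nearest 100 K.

11800 K

(t − 60)^(-0.1332) = 192/329.7 = 0.58235.
t − 60 = 0.58235^(1/-0.1332) = 0.58235^(-7.508) = 57.929, so t = 117.929.
T = 100·t = 11793 K → 11800 K to the nearest 100 K.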